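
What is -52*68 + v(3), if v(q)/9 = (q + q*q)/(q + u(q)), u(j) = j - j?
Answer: -3500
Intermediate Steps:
u(j) = 0
v(q) = 9*(q + q²)/q (v(q) = 9*((q + q*q)/(q + 0)) = 9*((q + q²)/q) = 9*(q + q²)/q)
-52*68 + v(3) = -52*68 + (9 + 9*3) = -3536 + (9 + 27) = -3536 + 36 = -3500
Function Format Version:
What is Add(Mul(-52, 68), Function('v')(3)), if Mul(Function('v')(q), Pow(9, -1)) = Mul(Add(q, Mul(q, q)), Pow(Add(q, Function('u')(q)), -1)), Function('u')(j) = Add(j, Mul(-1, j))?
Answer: -3500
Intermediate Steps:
Function('u')(j) = 0
Function('v')(q) = Mul(9, Pow(q, -1), Add(q, Pow(q, 2))) (Function('v')(q) = Mul(9, Mul(Add(q, Mul(q, q)), Pow(Add(q, 0), -1))) = Mul(9, Mul(Add(q, Pow(q, 2)), Pow(q, -1))) = Mul(9, Mul(Pow(q, -1), Add(q, Pow(q, 2)))) = Mul(9, Pow(q, -1), Add(q, Pow(q, 2))))
Add(Mul(-52, 68), Function('v')(3)) = Add(Mul(-52, 68), Add(9, Mul(9, 3))) = Add(-3536, Add(9, 27)) = Add(-3536, 36) = -3500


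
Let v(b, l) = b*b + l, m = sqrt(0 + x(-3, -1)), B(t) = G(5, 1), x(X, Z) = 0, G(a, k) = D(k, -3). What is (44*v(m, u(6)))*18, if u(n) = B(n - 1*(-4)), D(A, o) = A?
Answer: 792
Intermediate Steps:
G(a, k) = k
B(t) = 1
u(n) = 1
m = 0 (m = sqrt(0 + 0) = sqrt(0) = 0)
v(b, l) = l + b**2 (v(b, l) = b**2 + l = l + b**2)
(44*v(m, u(6)))*18 = (44*(1 + 0**2))*18 = (44*(1 + 0))*18 = (44*1)*18 = 44*18 = 792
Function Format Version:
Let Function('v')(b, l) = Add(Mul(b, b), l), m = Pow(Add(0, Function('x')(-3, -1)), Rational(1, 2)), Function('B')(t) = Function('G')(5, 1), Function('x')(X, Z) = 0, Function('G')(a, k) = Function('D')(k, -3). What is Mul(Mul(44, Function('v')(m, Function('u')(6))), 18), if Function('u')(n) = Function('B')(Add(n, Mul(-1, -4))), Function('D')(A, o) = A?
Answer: 792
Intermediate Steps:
Function('G')(a, k) = k
Function('B')(t) = 1
Function('u')(n) = 1
m = 0 (m = Pow(Add(0, 0), Rational(1, 2)) = Pow(0, Rational(1, 2)) = 0)
Function('v')(b, l) = Add(l, Pow(b, 2)) (Function('v')(b, l) = Add(Pow(b, 2), l) = Add(l, Pow(b, 2)))
Mul(Mul(44, Function('v')(m, Function('u')(6))), 18) = Mul(Mul(44, Add(1, Pow(0, 2))), 18) = Mul(Mul(44, Add(1, 0)), 18) = Mul(Mul(44, 1), 18) = Mul(44, 18) = 792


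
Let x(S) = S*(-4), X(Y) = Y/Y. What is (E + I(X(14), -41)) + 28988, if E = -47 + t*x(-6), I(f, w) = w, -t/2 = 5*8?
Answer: 26980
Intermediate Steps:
X(Y) = 1
t = -80 (t = -10*8 = -2*40 = -80)
x(S) = -4*S
E = -1967 (E = -47 - (-320)*(-6) = -47 - 80*24 = -47 - 1920 = -1967)
(E + I(X(14), -41)) + 28988 = (-1967 - 41) + 28988 = -2008 + 28988 = 26980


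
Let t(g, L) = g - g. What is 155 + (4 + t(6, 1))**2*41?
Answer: 811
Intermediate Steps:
t(g, L) = 0
155 + (4 + t(6, 1))**2*41 = 155 + (4 + 0)**2*41 = 155 + 4**2*41 = 155 + 16*41 = 155 + 656 = 811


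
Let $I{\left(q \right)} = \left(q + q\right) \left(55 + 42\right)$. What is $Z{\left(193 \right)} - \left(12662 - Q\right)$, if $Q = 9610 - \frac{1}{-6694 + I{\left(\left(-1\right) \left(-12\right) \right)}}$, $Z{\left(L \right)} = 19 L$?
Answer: $\frac{2685091}{4366} \approx 615.0$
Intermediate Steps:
$I{\left(q \right)} = 194 q$ ($I{\left(q \right)} = 2 q 97 = 194 q$)
$Q = \frac{41957261}{4366}$ ($Q = 9610 - \frac{1}{-6694 + 194 \left(\left(-1\right) \left(-12\right)\right)} = 9610 - \frac{1}{-6694 + 194 \cdot 12} = 9610 - \frac{1}{-6694 + 2328} = 9610 - \frac{1}{-4366} = 9610 - - \frac{1}{4366} = 9610 + \frac{1}{4366} = \frac{41957261}{4366} \approx 9610.0$)
$Z{\left(193 \right)} - \left(12662 - Q\right) = 19 \cdot 193 - \left(12662 - \frac{41957261}{4366}\right) = 3667 - \left(12662 - \frac{41957261}{4366}\right) = 3667 - \frac{13325031}{4366} = \frac{2685091}{4366}$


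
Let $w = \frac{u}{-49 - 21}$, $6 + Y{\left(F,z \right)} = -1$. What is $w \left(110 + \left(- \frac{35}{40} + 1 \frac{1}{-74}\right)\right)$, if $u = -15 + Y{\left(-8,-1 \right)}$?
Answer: $\frac{355267}{10360} \approx 34.292$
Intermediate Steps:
$Y{\left(F,z \right)} = -7$ ($Y{\left(F,z \right)} = -6 - 1 = -7$)
$u = -22$ ($u = -15 - 7 = -22$)
$w = \frac{11}{35}$ ($w = - \frac{22}{-49 - 21} = - \frac{22}{-70} = \left(-22\right) \left(- \frac{1}{70}\right) = \frac{11}{35} \approx 0.31429$)
$w \left(110 + \left(- \frac{35}{40} + 1 \frac{1}{-74}\right)\right) = \frac{11 \left(110 + \left(- \frac{35}{40} + 1 \frac{1}{-74}\right)\right)}{35} = \frac{11 \left(110 + \left(\left(-35\right) \frac{1}{40} + 1 \left(- \frac{1}{74}\right)\right)\right)}{35} = \frac{11 \left(110 - \frac{263}{296}\right)}{35} = \frac{11}{35} \cdot \frac{32297}{296} = \frac{355267}{10360}$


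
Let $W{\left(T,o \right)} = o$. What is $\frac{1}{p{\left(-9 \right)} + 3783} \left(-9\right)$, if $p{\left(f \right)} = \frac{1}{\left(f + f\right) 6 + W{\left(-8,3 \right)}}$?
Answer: $- \frac{945}{397214} \approx -0.0023791$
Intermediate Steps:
$p{\left(f \right)} = \frac{1}{3 + 12 f}$ ($p{\left(f \right)} = \frac{1}{\left(f + f\right) 6 + 3} = \frac{1}{2 f 6 + 3} = \frac{1}{12 f + 3} = \frac{1}{3 + 12 f}$)
$\frac{1}{p{\left(-9 \right)} + 3783} \left(-9\right) = \frac{1}{\frac{1}{3 \left(1 + 4 \left(-9\right)\right)} + 3783} \left(-9\right) = \frac{1}{\frac{1}{3 \left(1 - 36\right)} + 3783} \left(-9\right) = \frac{1}{\frac{1}{3 \left(-35\right)} + 3783} \left(-9\right) = \frac{1}{\frac{1}{3} \left(- \frac{1}{35}\right) + 3783} \left(-9\right) = \frac{1}{- \frac{1}{105} + 3783} \left(-9\right) = \frac{1}{\frac{397214}{105}} \left(-9\right) = \frac{105}{397214} \left(-9\right) = - \frac{945}{397214}$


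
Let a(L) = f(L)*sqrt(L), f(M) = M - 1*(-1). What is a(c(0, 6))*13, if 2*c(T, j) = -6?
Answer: -26*I*sqrt(3) ≈ -45.033*I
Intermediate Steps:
c(T, j) = -3 (c(T, j) = (1/2)*(-6) = -3)
f(M) = 1 + M (f(M) = M + 1 = 1 + M)
a(L) = sqrt(L)*(1 + L) (a(L) = (1 + L)*sqrt(L) = sqrt(L)*(1 + L))
a(c(0, 6))*13 = (sqrt(-3)*(1 - 3))*13 = ((I*sqrt(3))*(-2))*13 = -2*I*sqrt(3)*13 = -26*I*sqrt(3)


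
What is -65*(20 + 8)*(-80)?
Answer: 145600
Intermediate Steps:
-65*(20 + 8)*(-80) = -65*28*(-80) = -1820*(-80) = 145600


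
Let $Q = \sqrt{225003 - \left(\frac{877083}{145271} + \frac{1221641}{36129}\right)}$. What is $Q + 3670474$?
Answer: $3670474 + \frac{\sqrt{6196994591836815731684181}}{5248495959} \approx 3.6709 \cdot 10^{6}$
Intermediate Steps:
$Q = \frac{\sqrt{6196994591836815731684181}}{5248495959}$ ($Q = \sqrt{225003 - \frac{209157141418}{5248495959}} = \sqrt{\frac{1180718179121459}{5248495959}} = \frac{\sqrt{6196994591836815731684181}}{5248495959} \approx 474.3$)
$Q + 3670474 = \frac{\sqrt{6196994591836815731684181}}{5248495959} + 3670474 = 3670474 + \frac{\sqrt{6196994591836815731684181}}{5248495959}$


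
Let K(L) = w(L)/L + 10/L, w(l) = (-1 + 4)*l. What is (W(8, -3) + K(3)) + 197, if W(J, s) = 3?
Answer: 619/3 ≈ 206.33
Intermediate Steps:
w(l) = 3*l
K(L) = 3 + 10/L (K(L) = (3*L)/L + 10/L = 3 + 10/L)
(W(8, -3) + K(3)) + 197 = (3 + (3 + 10/3)) + 197 = (3 + 19/3) + 197 = 28/3 + 197 = 619/3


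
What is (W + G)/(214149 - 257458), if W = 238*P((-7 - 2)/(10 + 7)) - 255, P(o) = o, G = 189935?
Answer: -189554/43309 ≈ -4.3768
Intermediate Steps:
W = -381 (W = 238*((-7 - 2)/(10 + 7)) - 255 = 238*(-9/17) - 255 = -126 - 255 = -381)
(W + G)/(214149 - 257458) = (-381 + 189935)/(214149 - 257458) = 189554/(-43309) = 189554*(-1/43309) = -189554/43309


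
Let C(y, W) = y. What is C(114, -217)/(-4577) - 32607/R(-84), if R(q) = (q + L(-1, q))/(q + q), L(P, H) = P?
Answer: -25072705842/389045 ≈ -64447.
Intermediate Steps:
R(q) = (-1 + q)/(2*q) (R(q) = (q - 1)/(q + q) = (-1 + q)/((2*q)) = (-1 + q)*(1/(2*q)) = (-1 + q)/(2*q))
C(114, -217)/(-4577) - 32607/R(-84) = 114/(-4577) - 32607*(-168/(-1 - 84)) = 114*(-1/4577) - 32607/((½)*(-1/84)*(-85)) = -114/4577 - 32607/85/168 = -114/4577 - 32607*168/85 = -114/4577 - 5477976/85 = -25072705842/389045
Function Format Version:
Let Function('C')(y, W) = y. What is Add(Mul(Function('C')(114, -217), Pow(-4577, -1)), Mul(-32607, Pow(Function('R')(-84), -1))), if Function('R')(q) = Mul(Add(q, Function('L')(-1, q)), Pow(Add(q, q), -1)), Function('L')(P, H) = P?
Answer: Rational(-25072705842, 389045) ≈ -64447.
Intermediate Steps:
Function('R')(q) = Mul(Rational(1, 2), Pow(q, -1), Add(-1, q)) (Function('R')(q) = Mul(Add(q, -1), Pow(Add(q, q), -1)) = Mul(Add(-1, q), Pow(Mul(2, q), -1)) = Mul(Add(-1, q), Mul(Rational(1, 2), Pow(q, -1))) = Mul(Rational(1, 2), Pow(q, -1), Add(-1, q)))
Add(Mul(Function('C')(114, -217), Pow(-4577, -1)), Mul(-32607, Pow(Function('R')(-84), -1))) = Add(Mul(114, Pow(-4577, -1)), Mul(-32607, Pow(Mul(Rational(1, 2), Pow(-84, -1), Add(-1, -84)), -1))) = Add(Mul(114, Rational(-1, 4577)), Mul(-32607, Pow(Mul(Rational(1, 2), Rational(-1, 84), -85), -1))) = Add(Rational(-114, 4577), Mul(-32607, Pow(Rational(85, 168), -1))) = Add(Rational(-114, 4577), Mul(-32607, Rational(168, 85))) = Add(Rational(-114, 4577), Rational(-5477976, 85)) = Rational(-25072705842, 389045)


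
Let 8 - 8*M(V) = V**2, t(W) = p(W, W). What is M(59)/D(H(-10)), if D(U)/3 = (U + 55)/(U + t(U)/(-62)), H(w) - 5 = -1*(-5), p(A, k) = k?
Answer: -211853/9672 ≈ -21.904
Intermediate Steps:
t(W) = W
M(V) = 1 - V**2/8
H(w) = 10 (H(w) = 5 - 1*(-5) = 5 + 5 = 10)
D(U) = 186*(55 + U)/(61*U) (D(U) = 3*((U + 55)/(U + U/(-62))) = 3*((55 + U)/(U + U*(-1/62))) = 3*((55 + U)/(U - U/62)) = 3*((55 + U)/((61*U/62))) = 3*((55 + U)*(62/(61*U))) = 3*(62*(55 + U)/(61*U)) = 186*(55 + U)/(61*U))
M(59)/D(H(-10)) = (1 - 1/8*59**2)/(((186/61)*(55 + 10)/10)) = (1 - 1/8*3481)/(((186/61)*(1/10)*65)) = (1 - 3481/8)/(1209/61) = -3473/8*61/1209 = -211853/9672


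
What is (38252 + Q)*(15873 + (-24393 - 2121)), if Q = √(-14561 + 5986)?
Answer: -407039532 - 372435*I*√7 ≈ -4.0704e+8 - 9.8537e+5*I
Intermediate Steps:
Q = 35*I*√7 (Q = √(-8575) = 35*I*√7 ≈ 92.601*I)
(38252 + Q)*(15873 + (-24393 - 2121)) = (38252 + 35*I*√7)*(15873 + (-24393 - 2121)) = (38252 + 35*I*√7)*(15873 - 26514) = (38252 + 35*I*√7)*(-10641) = -407039532 - 372435*I*√7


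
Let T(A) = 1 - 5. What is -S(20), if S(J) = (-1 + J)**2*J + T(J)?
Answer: -7216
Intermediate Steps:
T(A) = -4
S(J) = -4 + J*(-1 + J)**2 (S(J) = (-1 + J)**2*J - 4 = J*(-1 + J)**2 - 4 = -4 + J*(-1 + J)**2)
-S(20) = -(-4 + 20*(-1 + 20)**2) = -(-4 + 20*19**2) = -(-4 + 20*361) = -(-4 + 7220) = -1*7216 = -7216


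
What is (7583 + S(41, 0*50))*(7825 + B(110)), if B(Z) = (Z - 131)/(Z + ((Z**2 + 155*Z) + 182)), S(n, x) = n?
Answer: 41820113988/701 ≈ 5.9658e+7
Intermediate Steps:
B(Z) = (-131 + Z)/(182 + Z**2 + 156*Z) (B(Z) = (-131 + Z)/(Z + (182 + Z**2 + 155*Z)) = (-131 + Z)/(182 + Z**2 + 156*Z))
(7583 + S(41, 0*50))*(7825 + B(110)) = (7583 + 41)*(7825 + (-131 + 110)/(182 + 110**2 + 156*110)) = 7624*(7825 - 21/(182 + 12100 + 17160)) = 7624*(7825 - 21/29442) = 7624*(7825 + (1/29442)*(-21)) = 7624*(7825 - 1/1402) = 7624*(10970649/1402) = 41820113988/701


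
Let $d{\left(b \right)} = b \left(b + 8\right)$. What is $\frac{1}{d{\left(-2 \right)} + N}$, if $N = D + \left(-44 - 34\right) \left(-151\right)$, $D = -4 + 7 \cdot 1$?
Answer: $\frac{1}{11769} \approx 8.4969 \cdot 10^{-5}$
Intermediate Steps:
$d{\left(b \right)} = b \left(8 + b\right)$
$D = 3$ ($D = -4 + 7 = 3$)
$N = 11781$ ($N = 3 + \left(-44 - 34\right) \left(-151\right) = 3 - -11778 = 3 + 11778 = 11781$)
$\frac{1}{d{\left(-2 \right)} + N} = \frac{1}{- 2 \left(8 - 2\right) + 11781} = \frac{1}{\left(-2\right) 6 + 11781} = \frac{1}{-12 + 11781} = \frac{1}{11769}$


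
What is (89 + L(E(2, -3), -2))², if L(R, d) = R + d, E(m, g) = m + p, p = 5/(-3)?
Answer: 68644/9 ≈ 7627.1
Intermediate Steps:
p = -5/3 (p = 5*(-⅓) = -5/3 ≈ -1.6667)
E(m, g) = -5/3 + m (E(m, g) = m - 5/3 = -5/3 + m)
(89 + L(E(2, -3), -2))² = (89 + ((-5/3 + 2) - 2))² = (89 + (⅓ - 2))² = (89 - 5/3)² = (262/3)² = 68644/9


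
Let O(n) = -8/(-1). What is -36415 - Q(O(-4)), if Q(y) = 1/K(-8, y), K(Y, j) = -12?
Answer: -436979/12 ≈ -36415.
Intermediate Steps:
O(n) = 8 (O(n) = -8*(-1) = 8)
Q(y) = -1/12 (Q(y) = 1/(-12) = -1/12)
-36415 - Q(O(-4)) = -36415 - 1*(-1/12) = -36415 + 1/12 = -436979/12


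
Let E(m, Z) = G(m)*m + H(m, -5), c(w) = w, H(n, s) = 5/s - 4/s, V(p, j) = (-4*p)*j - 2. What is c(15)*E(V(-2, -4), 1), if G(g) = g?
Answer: 17337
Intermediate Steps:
V(p, j) = -2 - 4*j*p (V(p, j) = -4*j*p - 2 = -2 - 4*j*p)
H(n, s) = 1/s
E(m, Z) = -⅕ + m² (E(m, Z) = m*m + 1/(-5) = m² - ⅕ = -⅕ + m²)
c(15)*E(V(-2, -4), 1) = 15*(-⅕ + (-2 - 4*(-4)*(-2))²) = 15*(-⅕ + (-2 - 32)²) = 15*(-⅕ + (-34)²) = 15*(-⅕ + 1156) = 15*(5779/5) = 17337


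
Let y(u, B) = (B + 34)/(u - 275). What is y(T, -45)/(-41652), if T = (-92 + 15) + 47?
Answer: -11/12703860 ≈ -8.6588e-7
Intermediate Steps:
T = -30 (T = -77 + 47 = -30)
y(u, B) = (34 + B)/(-275 + u)
y(T, -45)/(-41652) = ((34 - 45)/(-275 - 30))/(-41652) = (-11/(-305))*(-1/41652) = -1/305*(-11)*(-1/41652) = (11/305)*(-1/41652) = -11/12703860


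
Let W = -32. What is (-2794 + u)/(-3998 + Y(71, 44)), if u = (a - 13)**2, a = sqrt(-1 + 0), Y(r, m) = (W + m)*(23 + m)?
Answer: 1313/1597 + 13*I/1597 ≈ 0.82217 + 0.0081403*I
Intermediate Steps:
Y(r, m) = (-32 + m)*(23 + m)
a = I (a = sqrt(-1) = I ≈ 1.0*I)
u = (-13 + I)**2 (u = (I - 13)**2 = (-13 + I)**2 ≈ 168.0 - 26.0*I)
(-2794 + u)/(-3998 + Y(71, 44)) = (-2794 + (13 - I)**2)/(-3998 + (-736 + 44**2 - 9*44)) = (-2794 + (13 - I)**2)/(-3998 + (-736 + 1936 - 396)) = (-2794 + (13 - I)**2)/(-3998 + 804) = (-2794 + (13 - I)**2)/(-3194) = (-2794 + (13 - I)**2)*(-1/3194) = 1397/1597 - (13 - I)**2/3194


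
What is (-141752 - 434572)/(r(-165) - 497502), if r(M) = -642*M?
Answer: 16009/10877 ≈ 1.4718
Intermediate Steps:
(-141752 - 434572)/(r(-165) - 497502) = (-141752 - 434572)/(-642*(-165) - 497502) = -576324/(105930 - 497502) = -576324/(-391572) = -576324*(-1/391572) = 16009/10877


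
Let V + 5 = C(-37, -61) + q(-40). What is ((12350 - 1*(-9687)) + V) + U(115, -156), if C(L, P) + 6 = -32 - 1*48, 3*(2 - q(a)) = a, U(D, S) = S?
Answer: 65416/3 ≈ 21805.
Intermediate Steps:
q(a) = 2 - a/3
C(L, P) = -86 (C(L, P) = -6 + (-32 - 1*48) = -6 + (-32 - 48) = -6 - 80 = -86)
V = -227/3 (V = -5 + (-86 + (2 - ⅓*(-40))) = -5 + (-86 + (2 + 40/3)) = -5 + (-86 + 46/3) = -5 - 212/3 = -227/3 ≈ -75.667)
((12350 - 1*(-9687)) + V) + U(115, -156) = ((12350 - 1*(-9687)) - 227/3) - 156 = ((12350 + 9687) - 227/3) - 156 = (22037 - 227/3) - 156 = 65884/3 - 156 = 65416/3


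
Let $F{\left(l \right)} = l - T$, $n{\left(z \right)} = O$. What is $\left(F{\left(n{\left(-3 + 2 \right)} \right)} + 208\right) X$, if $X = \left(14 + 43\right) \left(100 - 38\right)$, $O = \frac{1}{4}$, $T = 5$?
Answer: $\frac{1436571}{2} \approx 7.1829 \cdot 10^{5}$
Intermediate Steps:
$O = \frac{1}{4} \approx 0.25$
$n{\left(z \right)} = \frac{1}{4}$
$X = 3534$ ($X = 57 \cdot 62 = 3534$)
$F{\left(l \right)} = -5 + l$ ($F{\left(l \right)} = l - 5 = -5 + l$)
$\left(F{\left(n{\left(-3 + 2 \right)} \right)} + 208\right) X = \left(\left(-5 + \frac{1}{4}\right) + 208\right) 3534 = \left(- \frac{19}{4} + 208\right) 3534 = \frac{813}{4} \cdot 3534 = \frac{1436571}{2}$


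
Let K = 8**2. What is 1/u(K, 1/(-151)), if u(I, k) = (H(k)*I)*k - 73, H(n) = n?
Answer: -22801/1664409 ≈ -0.013699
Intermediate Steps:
K = 64
u(I, k) = -73 + I*k**2 (u(I, k) = (k*I)*k - 73 = (I*k)*k - 73 = I*k**2 - 73 = -73 + I*k**2)
1/u(K, 1/(-151)) = 1/(-73 + 64*(1/(-151))**2) = 1/(-73 + 64*(-1/151)**2) = 1/(-73 + 64*(1/22801)) = 1/(-73 + 64/22801) = 1/(-1664409/22801) = -22801/1664409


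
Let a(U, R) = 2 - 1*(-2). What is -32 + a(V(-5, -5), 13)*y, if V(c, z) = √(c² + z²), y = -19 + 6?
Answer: -84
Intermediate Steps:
y = -13
a(U, R) = 4 (a(U, R) = 2 + 2 = 4)
-32 + a(V(-5, -5), 13)*y = -32 + 4*(-13) = -32 - 52 = -84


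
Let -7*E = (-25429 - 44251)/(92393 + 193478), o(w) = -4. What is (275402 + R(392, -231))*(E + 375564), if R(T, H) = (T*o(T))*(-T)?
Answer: 668914245738996504/2001097 ≈ 3.3427e+11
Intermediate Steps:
R(T, H) = 4*T² (R(T, H) = (T*(-4))*(-T) = (-4*T)*(-T) = 4*T²)
E = 69680/2001097 (E = -(-25429 - 44251)/(7*(92393 + 193478)) = -(-69680)/(7*285871) = -⅐*(-69680/285871) = 69680/2001097 ≈ 0.034821)
(275402 + R(392, -231))*(E + 375564) = (275402 + 4*392²)*(69680/2001097 + 375564) = (275402 + 4*153664)*(751540063388/2001097) = (275402 + 614656)*(751540063388/2001097) = 890058*(751540063388/2001097) = 668914245738996504/2001097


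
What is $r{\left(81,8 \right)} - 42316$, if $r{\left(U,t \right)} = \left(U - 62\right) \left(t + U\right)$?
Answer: $-40625$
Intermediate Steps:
$r{\left(U,t \right)} = \left(-62 + U\right) \left(U + t\right)$
$r{\left(81,8 \right)} - 42316 = \left(81^{2} - 5022 - 496 + 81 \cdot 8\right) - 42316 = \left(6561 - 5022 - 496 + 648\right) - 42316 = 1691 - 42316 = -40625$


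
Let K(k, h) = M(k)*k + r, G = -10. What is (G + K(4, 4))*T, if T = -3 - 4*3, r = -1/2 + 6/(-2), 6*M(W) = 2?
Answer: 365/2 ≈ 182.50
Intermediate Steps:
M(W) = 1/3 (M(W) = (1/6)*2 = 1/3)
r = -7/2 (r = -1*1/2 + 6*(-1/2) = -1/2 - 3 = -7/2 ≈ -3.5000)
T = -15 (T = -3 - 12 = -15)
K(k, h) = -7/2 + k/3 (K(k, h) = k/3 - 7/2 = -7/2 + k/3)
(G + K(4, 4))*T = (-10 + (-7/2 + (1/3)*4))*(-15) = (-10 + (-7/2 + 4/3))*(-15) = (-10 - 13/6)*(-15) = -73/6*(-15) = 365/2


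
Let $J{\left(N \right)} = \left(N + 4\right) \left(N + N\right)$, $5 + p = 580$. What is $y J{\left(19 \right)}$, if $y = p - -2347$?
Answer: $2553828$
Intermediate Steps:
$p = 575$ ($p = -5 + 580 = 575$)
$J{\left(N \right)} = 2 N \left(4 + N\right)$ ($J{\left(N \right)} = \left(4 + N\right) 2 N = 2 N \left(4 + N\right)$)
$y = 2922$ ($y = 575 - -2347 = 575 + 2347 = 2922$)
$y J{\left(19 \right)} = 2922 \cdot 2 \cdot 19 \left(4 + 19\right) = 2922 \cdot 2 \cdot 19 \cdot 23 = 2922 \cdot 874 = 2553828$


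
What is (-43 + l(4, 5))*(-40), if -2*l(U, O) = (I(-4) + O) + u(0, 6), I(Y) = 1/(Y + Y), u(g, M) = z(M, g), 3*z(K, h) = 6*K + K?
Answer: 4195/2 ≈ 2097.5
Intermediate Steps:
z(K, h) = 7*K/3 (z(K, h) = (6*K + K)/3 = (7*K)/3 = 7*K/3)
u(g, M) = 7*M/3
I(Y) = 1/(2*Y)
l(U, O) = -111/16 - O/2 (l(U, O) = -(((1/2)/(-4) + O) + (7/3)*6)/2 = -(((1/2)*(-1/4) + O) + 14)/2 = -((-1/8 + O) + 14)/2 = -(111/8 + O)/2 = -111/16 - O/2)
(-43 + l(4, 5))*(-40) = (-43 + (-111/16 - 1/2*5))*(-40) = (-43 + (-111/16 - 5/2))*(-40) = (-43 - 151/16)*(-40) = -839/16*(-40) = 4195/2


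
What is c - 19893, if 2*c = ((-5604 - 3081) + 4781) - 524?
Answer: -22107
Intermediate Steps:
c = -2214 (c = (((-5604 - 3081) + 4781) - 524)/2 = ((-8685 + 4781) - 524)/2 = (-3904 - 524)/2 = (½)*(-4428) = -2214)
c - 19893 = -2214 - 19893 = -22107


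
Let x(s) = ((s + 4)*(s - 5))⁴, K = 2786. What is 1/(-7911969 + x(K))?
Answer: 1/3624271872448823057556098031 ≈ 2.7592e-28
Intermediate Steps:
x(s) = (-5 + s)⁴*(4 + s)⁴ (x(s) = ((4 + s)*(-5 + s))⁴ = ((-5 + s)*(4 + s))⁴ = (-5 + s)⁴*(4 + s)⁴)
1/(-7911969 + x(K)) = 1/(-7911969 + (-5 + 2786)⁴*(4 + 2786)⁴) = 1/(-7911969 + 2781⁴*2790⁴) = 1/(-7911969 + 59814152749521*60592212810000) = 1/(-7911969 + 3624271872448823057564010000) = 1/3624271872448823057556098031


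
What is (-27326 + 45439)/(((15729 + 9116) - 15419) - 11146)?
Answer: -18113/1720 ≈ -10.531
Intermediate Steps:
(-27326 + 45439)/(((15729 + 9116) - 15419) - 11146) = 18113/((24845 - 15419) - 11146) = 18113/(9426 - 11146) = 18113/(-1720) = 18113*(-1/1720) = -18113/1720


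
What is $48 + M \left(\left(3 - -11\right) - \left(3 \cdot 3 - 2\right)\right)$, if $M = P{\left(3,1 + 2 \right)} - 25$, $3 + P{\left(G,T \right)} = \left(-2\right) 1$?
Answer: $-162$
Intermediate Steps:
$P{\left(G,T \right)} = -5$ ($P{\left(G,T \right)} = -3 - 2 = -5$)
$M = -30$ ($M = -5 - 25 = -30$)
$48 + M \left(\left(3 - -11\right) - \left(3 \cdot 3 - 2\right)\right) = 48 - 30 \left(\left(3 - -11\right) - \left(3 \cdot 3 - 2\right)\right) = 48 - 30 \left(\left(3 + 11\right) - \left(9 - 2\right)\right) = 48 - 30 \left(14 - 7\right) = 48 - 210 = -162$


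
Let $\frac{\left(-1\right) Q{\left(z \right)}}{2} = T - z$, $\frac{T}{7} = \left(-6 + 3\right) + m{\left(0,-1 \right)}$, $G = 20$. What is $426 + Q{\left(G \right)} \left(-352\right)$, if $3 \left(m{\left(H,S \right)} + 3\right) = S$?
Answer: $- \frac{134594}{3} \approx -44865.0$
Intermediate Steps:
$m{\left(H,S \right)} = -3 + \frac{S}{3}$
$T = - \frac{133}{3}$ ($T = 7 \left(\left(-6 + 3\right) + \left(-3 + \frac{1}{3} \left(-1\right)\right)\right) = 7 \left(-3 - \frac{10}{3}\right) = 7 \left(- \frac{19}{3}\right) = - \frac{133}{3} \approx -44.333$)
$Q{\left(z \right)} = \frac{266}{3} + 2 z$ ($Q{\left(z \right)} = - 2 \left(- \frac{133}{3} - z\right) = \frac{266}{3} + 2 z$)
$426 + Q{\left(G \right)} \left(-352\right) = 426 + \left(\frac{266}{3} + 2 \cdot 20\right) \left(-352\right) = 426 + \left(\frac{266}{3} + 40\right) \left(-352\right) = 426 + \frac{386}{3} \left(-352\right) = 426 - \frac{135872}{3} = - \frac{134594}{3}$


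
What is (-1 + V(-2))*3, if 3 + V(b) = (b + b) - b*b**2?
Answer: 0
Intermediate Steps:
V(b) = -3 - b**3 + 2*b (V(b) = -3 + ((b + b) - b*b**2) = -3 + (2*b - b**3) = -3 + (-b**3 + 2*b) = -3 - b**3 + 2*b)
(-1 + V(-2))*3 = (-1 + (-3 - 1*(-2)**3 + 2*(-2)))*3 = (-1 + (-3 - 1*(-8) - 4))*3 = (-1 + (-3 + 8 - 4))*3 = (-1 + 1)*3 = 0*3 = 0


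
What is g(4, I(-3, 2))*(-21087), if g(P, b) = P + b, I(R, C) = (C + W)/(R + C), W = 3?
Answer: 21087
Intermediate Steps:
I(R, C) = (3 + C)/(C + R) (I(R, C) = (C + 3)/(R + C) = (3 + C)/(C + R))
g(4, I(-3, 2))*(-21087) = (4 + (3 + 2)/(2 - 3))*(-21087) = (4 + 5/(-1))*(-21087) = (4 - 1*5)*(-21087) = (4 - 5)*(-21087) = -1*(-21087) = 21087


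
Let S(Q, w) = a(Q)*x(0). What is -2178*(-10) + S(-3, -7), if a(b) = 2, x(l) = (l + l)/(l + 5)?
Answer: 21780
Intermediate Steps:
x(l) = 2*l/(5 + l) (x(l) = (2*l)/(5 + l) = 2*l/(5 + l))
S(Q, w) = 0 (S(Q, w) = 2*(2*0/(5 + 0)) = 2*(2*0/5) = 2*(2*0*(⅕)) = 2*0 = 0)
-2178*(-10) + S(-3, -7) = -2178*(-10) + 0 = -198*(-110) + 0 = 21780 + 0 = 21780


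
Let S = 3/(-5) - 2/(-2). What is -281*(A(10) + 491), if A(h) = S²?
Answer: -3450399/25 ≈ -1.3802e+5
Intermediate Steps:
S = ⅖ (S = 3*(-⅕) - 2*(-½) = -⅗ + 1 = ⅖ ≈ 0.40000)
A(h) = 4/25 (A(h) = (⅖)² = 4/25)
-281*(A(10) + 491) = -281*(4/25 + 491) = -281*12279/25 = -3450399/25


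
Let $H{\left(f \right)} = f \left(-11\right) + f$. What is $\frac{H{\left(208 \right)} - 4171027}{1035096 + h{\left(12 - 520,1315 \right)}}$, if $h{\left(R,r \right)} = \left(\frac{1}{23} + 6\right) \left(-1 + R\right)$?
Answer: $- \frac{95981461}{23736457} \approx -4.0436$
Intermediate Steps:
$h{\left(R,r \right)} = - \frac{139}{23} + \frac{139 R}{23}$ ($h{\left(R,r \right)} = \left(\frac{1}{23} + 6\right) \left(-1 + R\right) = \frac{139 \left(-1 + R\right)}{23} = - \frac{139}{23} + \frac{139 R}{23}$)
$H{\left(f \right)} = - 10 f$ ($H{\left(f \right)} = - 11 f + f = - 10 f$)
$\frac{H{\left(208 \right)} - 4171027}{1035096 + h{\left(12 - 520,1315 \right)}} = \frac{\left(-10\right) 208 - 4171027}{1035096 + \left(- \frac{139}{23} + \frac{139 \left(12 - 520\right)}{23}\right)} = \frac{-2080 - 4171027}{1035096 + \left(- \frac{139}{23} + \frac{139 \left(12 - 520\right)}{23}\right)} = - \frac{4173107}{1035096 + \left(- \frac{139}{23} + \frac{139}{23} \left(-508\right)\right)} = - \frac{4173107}{1035096 - \frac{70751}{23}} = - \frac{4173107}{\frac{23736457}{23}} = \left(-4173107\right) \frac{23}{23736457} = - \frac{95981461}{23736457}$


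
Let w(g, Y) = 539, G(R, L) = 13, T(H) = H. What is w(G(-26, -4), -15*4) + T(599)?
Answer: 1138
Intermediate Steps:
w(G(-26, -4), -15*4) + T(599) = 539 + 599 = 1138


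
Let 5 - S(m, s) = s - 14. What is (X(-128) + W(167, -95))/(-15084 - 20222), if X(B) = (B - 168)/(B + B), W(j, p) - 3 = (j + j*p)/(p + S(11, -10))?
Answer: -255557/37283136 ≈ -0.0068545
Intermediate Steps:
S(m, s) = 19 - s (S(m, s) = 5 - (s - 14) = 5 - (-14 + s) = 5 + (14 - s) = 19 - s)
W(j, p) = 3 + (j + j*p)/(29 + p) (W(j, p) = 3 + (j + j*p)/(p + (19 - 1*(-10))) = 3 + (j + j*p)/(p + (19 + 10)) = 3 + (j + j*p)/(p + 29) = 3 + (j + j*p)/(29 + p))
X(B) = (-168 + B)/(2*B) (X(B) = (-168 + B)/((2*B)) = (-168 + B)*(1/(2*B)) = (-168 + B)/(2*B))
(X(-128) + W(167, -95))/(-15084 - 20222) = ((½)*(-168 - 128)/(-128) + (87 + 167 + 3*(-95) + 167*(-95))/(29 - 95))/(-15084 - 20222) = ((½)*(-1/128)*(-296) + (87 + 167 - 285 - 15865)/(-66))/(-35306) = (37/32 - 1/66*(-15896))*(-1/35306) = (37/32 + 7948/33)*(-1/35306) = (255557/1056)*(-1/35306) = -255557/37283136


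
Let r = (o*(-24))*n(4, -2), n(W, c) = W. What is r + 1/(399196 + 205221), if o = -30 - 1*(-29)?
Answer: 58024033/604417 ≈ 96.000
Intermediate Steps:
o = -1 (o = -30 + 29 = -1)
r = 96 (r = -1*(-24)*4 = 24*4 = 96)
r + 1/(399196 + 205221) = 96 + 1/(399196 + 205221) = 96 + 1/604417 = 58024033/604417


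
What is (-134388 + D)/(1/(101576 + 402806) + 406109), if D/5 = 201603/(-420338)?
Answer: -4748705348593123/14349923860652997 ≈ -0.33092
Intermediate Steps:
D = -1008015/420338 (D = 5*(201603/(-420338)) = 5*(201603*(-1/420338)) = 5*(-201603/420338) = -1008015/420338 ≈ -2.3981)
(-134388 + D)/(1/(101576 + 402806) + 406109) = (-134388 - 1008015/420338)/(1/(101576 + 402806) + 406109) = -56489391159/(420338*(1/504382 + 406109)) = -56489391159/(420338*204834069639/504382) = -56489391159/420338*504382/204834069639 = -4748705348593123/14349923860652997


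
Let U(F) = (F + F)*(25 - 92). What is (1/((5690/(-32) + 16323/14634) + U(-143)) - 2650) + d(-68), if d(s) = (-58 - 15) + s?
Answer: -2067802909627/740882461 ≈ -2791.0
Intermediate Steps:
d(s) = -73 + s
U(F) = -134*F (U(F) = (2*F)*(-67) = -134*F)
(1/((5690/(-32) + 16323/14634) + U(-143)) - 2650) + d(-68) = (1/((5690/(-32) + 16323/14634) - 134*(-143)) - 2650) + (-73 - 68) = (1/((5690*(-1/32) + 16323*(1/14634)) + 19162) - 2650) - 141 = (1/((-2845/16 + 5441/4878) + 19162) - 2650) - 141 = (1/(-6895427/39024 + 19162) - 2650) - 141 = (1/(740882461/39024) - 2650) - 141 = (39024/740882461 - 2650) - 141 = -1963338482626/740882461 - 141 = -2067802909627/740882461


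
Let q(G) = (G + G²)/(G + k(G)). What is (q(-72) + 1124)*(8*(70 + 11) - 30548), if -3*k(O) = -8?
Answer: -31403050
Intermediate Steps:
k(O) = 8/3 (k(O) = -⅓*(-8) = 8/3)
q(G) = (G + G²)/(8/3 + G) (q(G) = (G + G²)/(G + 8/3) = (G + G²)/(8/3 + G))
(q(-72) + 1124)*(8*(70 + 11) - 30548) = (3*(-72)*(1 - 72)/(8 + 3*(-72)) + 1124)*(8*(70 + 11) - 30548) = (3*(-72)*(-71)/(8 - 216) + 1124)*(8*81 - 30548) = (3*(-72)*(-71)/(-208) + 1124)*(648 - 30548) = (3*(-72)*(-1/208)*(-71) + 1124)*(-29900) = (-1917/26 + 1124)*(-29900) = (27307/26)*(-29900) = -31403050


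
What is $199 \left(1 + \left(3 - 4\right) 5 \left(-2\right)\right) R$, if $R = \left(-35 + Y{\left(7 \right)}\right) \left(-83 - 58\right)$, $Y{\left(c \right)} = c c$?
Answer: $-4321086$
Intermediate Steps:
$Y{\left(c \right)} = c^{2}$
$R = -1974$ ($R = \left(-35 + 7^{2}\right) \left(-83 - 58\right) = \left(-35 + 49\right) \left(-141\right) = 14 \left(-141\right) = -1974$)
$199 \left(1 + \left(3 - 4\right) 5 \left(-2\right)\right) R = 199 \left(1 + \left(3 - 4\right) 5 \left(-2\right)\right) \left(-1974\right) = 199 \left(1 + \left(-1\right) 5 \left(-2\right)\right) \left(-1974\right) = 199 \left(1 - -10\right) \left(-1974\right) = 199 \left(1 + 10\right) \left(-1974\right) = 199 \cdot 11 \left(-1974\right) = 2189 \left(-1974\right) = -4321086$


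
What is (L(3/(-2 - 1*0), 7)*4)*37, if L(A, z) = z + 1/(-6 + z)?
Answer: 1184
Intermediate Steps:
(L(3/(-2 - 1*0), 7)*4)*37 = (((1 + 7² - 6*7)/(-6 + 7))*4)*37 = (((1 + 49 - 42)/1)*4)*37 = ((1*8)*4)*37 = (8*4)*37 = 32*37 = 1184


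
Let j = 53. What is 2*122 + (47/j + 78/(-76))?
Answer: 491135/2014 ≈ 243.86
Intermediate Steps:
2*122 + (47/j + 78/(-76)) = 2*122 + (47/53 + 78/(-76)) = 244 + (47*(1/53) + 78*(-1/76)) = 244 + (47/53 - 39/38) = 244 - 281/2014 = 491135/2014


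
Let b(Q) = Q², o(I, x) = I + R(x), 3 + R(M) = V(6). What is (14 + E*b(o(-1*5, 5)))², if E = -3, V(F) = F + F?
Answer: 1156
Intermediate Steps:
V(F) = 2*F
R(M) = 9 (R(M) = -3 + 2*6 = -3 + 12 = 9)
o(I, x) = 9 + I (o(I, x) = I + 9 = 9 + I)
(14 + E*b(o(-1*5, 5)))² = (14 - 3*(9 - 1*5)²)² = (14 - 3*(9 - 5)²)² = (14 - 3*4²)² = (14 - 3*16)² = (14 - 48)² = (-34)² = 1156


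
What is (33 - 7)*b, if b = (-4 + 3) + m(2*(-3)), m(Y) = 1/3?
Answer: -52/3 ≈ -17.333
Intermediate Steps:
m(Y) = ⅓
b = -⅔ (b = (-4 + 3) + ⅓ = -1 + ⅓ = -⅔ ≈ -0.66667)
(33 - 7)*b = (33 - 7)*(-⅔) = 26*(-⅔) = -52/3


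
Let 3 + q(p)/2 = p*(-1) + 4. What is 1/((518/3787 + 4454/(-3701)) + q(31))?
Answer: -2002241/122270200 ≈ -0.016376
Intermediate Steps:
q(p) = 2 - 2*p (q(p) = -6 + 2*(p*(-1) + 4) = -6 + 2*(-p + 4) = -6 + 2*(4 - p) = -6 + (8 - 2*p) = 2 - 2*p)
1/((518/3787 + 4454/(-3701)) + q(31)) = 1/((518/3787 + 4454/(-3701)) + (2 - 2*31)) = 1/((518*(1/3787) + 4454*(-1/3701)) + (2 - 62)) = 1/((74/541 - 4454/3701) - 60) = 1/(-2135740/2002241 - 60) = 1/(-122270200/2002241) = -2002241/122270200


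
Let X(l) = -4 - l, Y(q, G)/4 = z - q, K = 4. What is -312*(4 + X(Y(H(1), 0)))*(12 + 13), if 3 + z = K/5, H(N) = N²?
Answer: -99840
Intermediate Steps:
z = -11/5 (z = -3 + 4/5 = -3 + 4*(⅕) = -3 + ⅘ = -11/5 ≈ -2.2000)
Y(q, G) = -44/5 - 4*q (Y(q, G) = 4*(-11/5 - q) = -44/5 - 4*q)
-312*(4 + X(Y(H(1), 0)))*(12 + 13) = -312*(4 + (-4 - (-44/5 - 4*1²)))*(12 + 13) = -312*(4 + (-4 - (-44/5 - 4*1)))*25 = -312*(4 + (-4 - (-44/5 - 4)))*25 = -312*(4 + (-4 - 1*(-64/5)))*25 = -312*(4 + (-4 + 64/5))*25 = -312*(4 + 44/5)*25 = -19968*25/5 = -312*320 = -99840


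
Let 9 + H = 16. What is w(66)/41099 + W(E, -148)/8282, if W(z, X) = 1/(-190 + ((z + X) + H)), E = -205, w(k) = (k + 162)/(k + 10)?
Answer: 13276357/182444708048 ≈ 7.2769e-5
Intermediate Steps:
H = 7 (H = -9 + 16 = 7)
w(k) = (162 + k)/(10 + k)
W(z, X) = 1/(-183 + X + z) (W(z, X) = 1/(-190 + ((z + X) + 7)) = 1/(-190 + ((X + z) + 7)) = 1/(-190 + (7 + X + z)) = 1/(-183 + X + z))
w(66)/41099 + W(E, -148)/8282 = ((162 + 66)/(10 + 66))/41099 + 1/(-183 - 148 - 205*8282) = (228/76)*(1/41099) + (1/8282)/(-536) = ((1/76)*228)*(1/41099) - 1/536*1/8282 = 3*(1/41099) - 1/4439152 = 3/41099 - 1/4439152 = 13276357/182444708048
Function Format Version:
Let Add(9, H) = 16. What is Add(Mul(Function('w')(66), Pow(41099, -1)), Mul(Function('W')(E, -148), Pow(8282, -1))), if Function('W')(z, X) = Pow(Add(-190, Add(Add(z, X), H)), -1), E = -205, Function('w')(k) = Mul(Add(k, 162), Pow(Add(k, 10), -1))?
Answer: Rational(13276357, 182444708048) ≈ 7.2769e-5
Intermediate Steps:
H = 7 (H = Add(-9, 16) = 7)
Function('w')(k) = Mul(Pow(Add(10, k), -1), Add(162, k)) (Function('w')(k) = Mul(Add(162, k), Pow(Add(10, k), -1)) = Mul(Pow(Add(10, k), -1), Add(162, k)))
Function('W')(z, X) = Pow(Add(-183, X, z), -1) (Function('W')(z, X) = Pow(Add(-190, Add(Add(z, X), 7)), -1) = Pow(Add(-190, Add(Add(X, z), 7)), -1) = Pow(Add(-190, Add(7, X, z)), -1) = Pow(Add(-183, X, z), -1))
Add(Mul(Function('w')(66), Pow(41099, -1)), Mul(Function('W')(E, -148), Pow(8282, -1))) = Add(Mul(Mul(Pow(Add(10, 66), -1), Add(162, 66)), Pow(41099, -1)), Mul(Pow(Add(-183, -148, -205), -1), Pow(8282, -1))) = Add(Mul(Mul(Pow(76, -1), 228), Rational(1, 41099)), Mul(Pow(-536, -1), Rational(1, 8282))) = Add(Mul(Mul(Rational(1, 76), 228), Rational(1, 41099)), Mul(Rational(-1, 536), Rational(1, 8282))) = Add(Mul(3, Rational(1, 41099)), Rational(-1, 4439152)) = Add(Rational(3, 41099), Rational(-1, 4439152)) = Rational(13276357, 182444708048)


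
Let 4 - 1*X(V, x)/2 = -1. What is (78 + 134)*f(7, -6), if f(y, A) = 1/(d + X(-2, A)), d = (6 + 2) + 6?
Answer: 53/6 ≈ 8.8333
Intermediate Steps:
d = 14 (d = 8 + 6 = 14)
X(V, x) = 10 (X(V, x) = 8 - 2*(-1) = 8 + 2 = 10)
f(y, A) = 1/24 (f(y, A) = 1/(14 + 10) = 1/24)
(78 + 134)*f(7, -6) = (78 + 134)*(1/24) = 212*(1/24) = 53/6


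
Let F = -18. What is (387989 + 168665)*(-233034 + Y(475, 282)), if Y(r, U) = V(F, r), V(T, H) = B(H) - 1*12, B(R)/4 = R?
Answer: -128668345484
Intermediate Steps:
B(R) = 4*R
V(T, H) = -12 + 4*H (V(T, H) = 4*H - 1*12 = 4*H - 12 = -12 + 4*H)
Y(r, U) = -12 + 4*r
(387989 + 168665)*(-233034 + Y(475, 282)) = (387989 + 168665)*(-233034 + (-12 + 4*475)) = 556654*(-233034 + (-12 + 1900)) = 556654*(-233034 + 1888) = 556654*(-231146) = -128668345484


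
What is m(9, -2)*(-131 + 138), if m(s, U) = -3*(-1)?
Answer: 21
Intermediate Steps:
m(s, U) = 3
m(9, -2)*(-131 + 138) = 3*(-131 + 138) = 3*7 = 21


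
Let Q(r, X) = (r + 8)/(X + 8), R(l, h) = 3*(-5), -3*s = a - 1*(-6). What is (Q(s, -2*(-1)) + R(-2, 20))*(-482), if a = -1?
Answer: 103871/15 ≈ 6924.7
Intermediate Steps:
s = -5/3 (s = -(-1 - 1*(-6))/3 = -(-1 + 6)/3 = -1/3*5 = -5/3 ≈ -1.6667)
R(l, h) = -15
Q(r, X) = (8 + r)/(8 + X)
(Q(s, -2*(-1)) + R(-2, 20))*(-482) = ((8 - 5/3)/(8 - 2*(-1)) - 15)*(-482) = ((19/3)/(8 + 2) - 15)*(-482) = ((19/3)/10 - 15)*(-482) = ((1/10)*(19/3) - 15)*(-482) = (19/30 - 15)*(-482) = -431/30*(-482) = 103871/15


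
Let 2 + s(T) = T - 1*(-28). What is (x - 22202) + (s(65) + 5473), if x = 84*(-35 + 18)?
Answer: -18066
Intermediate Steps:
s(T) = 26 + T (s(T) = -2 + (T - 1*(-28)) = -2 + (T + 28) = -2 + (28 + T) = 26 + T)
x = -1428 (x = 84*(-17) = -1428)
(x - 22202) + (s(65) + 5473) = (-1428 - 22202) + ((26 + 65) + 5473) = -23630 + (91 + 5473) = -23630 + 5564 = -18066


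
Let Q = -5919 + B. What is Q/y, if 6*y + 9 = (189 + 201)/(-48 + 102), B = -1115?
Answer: 94959/4 ≈ 23740.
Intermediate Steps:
y = -8/27 (y = -3/2 + ((189 + 201)/(-48 + 102))/6 = -3/2 + (390/54)/6 = -3/2 + (390*(1/54))/6 = -3/2 + (⅙)*(65/9) = -3/2 + 65/54 = -8/27 ≈ -0.29630)
Q = -7034 (Q = -5919 - 1115 = -7034)
Q/y = -7034/(-8/27) = -7034*(-27/8) = 94959/4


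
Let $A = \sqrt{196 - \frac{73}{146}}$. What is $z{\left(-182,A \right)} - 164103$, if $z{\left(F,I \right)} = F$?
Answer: $-164285$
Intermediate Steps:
$A = \frac{\sqrt{782}}{2}$ ($A = \sqrt{196 - \frac{1}{2}} = \sqrt{\frac{391}{2}} = \frac{\sqrt{782}}{2} \approx 13.982$)
$z{\left(-182,A \right)} - 164103 = -182 - 164103 = -164285$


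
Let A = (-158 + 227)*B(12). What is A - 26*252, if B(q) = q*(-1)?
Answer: -7380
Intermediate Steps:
B(q) = -q
A = -828 (A = (-158 + 227)*(-1*12) = 69*(-12) = -828)
A - 26*252 = -828 - 26*252 = -828 - 1*6552 = -828 - 6552 = -7380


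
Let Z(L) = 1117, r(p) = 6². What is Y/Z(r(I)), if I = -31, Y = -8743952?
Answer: -8743952/1117 ≈ -7828.1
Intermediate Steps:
r(p) = 36
Y/Z(r(I)) = -8743952/1117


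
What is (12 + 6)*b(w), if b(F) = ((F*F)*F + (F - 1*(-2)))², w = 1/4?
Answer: 189225/2048 ≈ 92.395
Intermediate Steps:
w = ¼ ≈ 0.25000
b(F) = (2 + F + F³)² (b(F) = (F²*F + (F + 2))² = (F³ + (2 + F))² = (2 + F + F³)²)
(12 + 6)*b(w) = (12 + 6)*(2 + ¼ + (¼)³)² = 18*(2 + ¼ + 1/64)² = 18*(145/64)² = 18*(21025/4096) = 189225/2048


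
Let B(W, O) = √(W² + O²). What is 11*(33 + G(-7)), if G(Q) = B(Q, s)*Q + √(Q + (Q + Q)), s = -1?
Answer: 363 - 385*√2 + 11*I*√21 ≈ -181.47 + 50.408*I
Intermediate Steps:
B(W, O) = √(O² + W²)
G(Q) = Q*√(1 + Q²) + √3*√Q (G(Q) = √((-1)² + Q²)*Q + √(Q + (Q + Q)) = √(1 + Q²)*Q + √(Q + 2*Q) = Q*√(1 + Q²) + √(3*Q) = Q*√(1 + Q²) + √3*√Q)
11*(33 + G(-7)) = 11*(33 + (-7*√(1 + (-7)²) + √3*√(-7))) = 11*(33 + (-7*√(1 + 49) + √3*(I*√7))) = 11*(33 + (-35*√2 + I*√21)) = 11*(33 - 35*√2 + I*√21) = 363 - 385*√2 + 11*I*√21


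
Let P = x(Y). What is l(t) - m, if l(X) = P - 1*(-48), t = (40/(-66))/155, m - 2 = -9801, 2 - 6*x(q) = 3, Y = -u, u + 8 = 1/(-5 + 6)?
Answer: 59081/6 ≈ 9846.8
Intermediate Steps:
u = -7 (u = -8 + 1/(-5 + 6) = -8 + 1/1 = -8 + 1 = -7)
Y = 7 (Y = -1*(-7) = 7)
x(q) = -⅙ (x(q) = ⅓ - ⅙*3 = ⅓ - ½ = -⅙)
P = -⅙ ≈ -0.16667
m = -9799 (m = 2 - 9801 = -9799)
t = -4/1023 (t = (40*(-1/66))*(1/155) = -20/33*1/155 = -4/1023 ≈ -0.0039101)
l(X) = 287/6 (l(X) = -⅙ - 1*(-48) = -⅙ + 48 = 287/6)
l(t) - m = 287/6 - 1*(-9799) = 287/6 + 9799 = 59081/6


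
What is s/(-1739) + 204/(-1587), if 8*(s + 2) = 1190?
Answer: -783531/3679724 ≈ -0.21293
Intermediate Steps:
s = 587/4 (s = -2 + (⅛)*1190 = -2 + 595/4 = 587/4 ≈ 146.75)
s/(-1739) + 204/(-1587) = (587/4)/(-1739) + 204/(-1587) = (587/4)*(-1/1739) + 204*(-1/1587) = -587/6956 - 68/529 = -783531/3679724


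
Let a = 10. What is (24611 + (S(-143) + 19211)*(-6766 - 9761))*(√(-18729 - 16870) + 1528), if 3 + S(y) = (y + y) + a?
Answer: -478057036984 - 312864553*I*√35599 ≈ -4.7806e+11 - 5.903e+10*I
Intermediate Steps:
S(y) = 7 + 2*y (S(y) = -3 + ((y + y) + 10) = -3 + (2*y + 10) = -3 + (10 + 2*y) = 7 + 2*y)
(24611 + (S(-143) + 19211)*(-6766 - 9761))*(√(-18729 - 16870) + 1528) = (24611 + ((7 + 2*(-143)) + 19211)*(-6766 - 9761))*(√(-18729 - 16870) + 1528) = (24611 + ((7 - 286) + 19211)*(-16527))*(√(-35599) + 1528) = (24611 + (-279 + 19211)*(-16527))*(I*√35599 + 1528) = (24611 + 18932*(-16527))*(1528 + I*√35599) = (24611 - 312889164)*(1528 + I*√35599) = -312864553*(1528 + I*√35599) = -478057036984 - 312864553*I*√35599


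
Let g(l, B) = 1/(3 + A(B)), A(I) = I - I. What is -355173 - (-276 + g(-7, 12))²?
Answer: -3880486/9 ≈ -4.3117e+5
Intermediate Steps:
A(I) = 0
g(l, B) = ⅓ (g(l, B) = 1/(3 + 0) = 1/3 = ⅓)
-355173 - (-276 + g(-7, 12))² = -355173 - (-276 + ⅓)² = -355173 - (-827/3)² = -355173 - 1*683929/9 = -355173 - 683929/9 = -3880486/9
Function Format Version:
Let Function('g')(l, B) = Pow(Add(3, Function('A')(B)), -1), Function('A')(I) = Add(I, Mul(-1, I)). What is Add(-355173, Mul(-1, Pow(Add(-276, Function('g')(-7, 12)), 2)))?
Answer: Rational(-3880486, 9) ≈ -4.3117e+5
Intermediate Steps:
Function('A')(I) = 0
Function('g')(l, B) = Rational(1, 3) (Function('g')(l, B) = Pow(Add(3, 0), -1) = Pow(3, -1) = Rational(1, 3))
Add(-355173, Mul(-1, Pow(Add(-276, Function('g')(-7, 12)), 2))) = Add(-355173, Mul(-1, Pow(Add(-276, Rational(1, 3)), 2))) = Add(-355173, Mul(-1, Pow(Rational(-827, 3), 2))) = Add(-355173, Mul(-1, Rational(683929, 9))) = Add(-355173, Rational(-683929, 9)) = Rational(-3880486, 9)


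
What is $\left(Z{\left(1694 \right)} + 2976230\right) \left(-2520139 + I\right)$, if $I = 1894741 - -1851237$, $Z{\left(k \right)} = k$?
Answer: $3650455378236$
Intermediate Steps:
$I = 3745978$ ($I = 1894741 + 1851237 = 3745978$)
$\left(Z{\left(1694 \right)} + 2976230\right) \left(-2520139 + I\right) = \left(1694 + 2976230\right) \left(-2520139 + 3745978\right) = 2977924 \cdot 1225839 = 3650455378236$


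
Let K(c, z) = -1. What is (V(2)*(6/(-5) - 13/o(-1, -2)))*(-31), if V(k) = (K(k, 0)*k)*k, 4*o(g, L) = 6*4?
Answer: -6262/15 ≈ -417.47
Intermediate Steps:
o(g, L) = 6 (o(g, L) = (6*4)/4 = (¼)*24 = 6)
V(k) = -k² (V(k) = (-k)*k = -k²)
(V(2)*(6/(-5) - 13/o(-1, -2)))*(-31) = ((-1*2²)*(6/(-5) - 13/6))*(-31) = ((-1*4)*(6*(-⅕) - 13*⅙))*(-31) = -4*(-6/5 - 13/6)*(-31) = -4*(-101/30)*(-31) = (202/15)*(-31) = -6262/15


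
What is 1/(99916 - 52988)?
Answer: 1/46928 ≈ 2.1309e-5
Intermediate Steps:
1/(99916 - 52988) = 1/46928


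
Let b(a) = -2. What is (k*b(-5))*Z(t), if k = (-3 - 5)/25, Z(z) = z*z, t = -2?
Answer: 64/25 ≈ 2.5600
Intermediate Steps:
Z(z) = z²
k = -8/25 (k = -8*1/25 = -8/25 ≈ -0.32000)
(k*b(-5))*Z(t) = -8/25*(-2)*(-2)² = (16/25)*4 = 64/25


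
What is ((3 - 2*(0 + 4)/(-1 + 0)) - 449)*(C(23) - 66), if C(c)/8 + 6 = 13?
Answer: 4380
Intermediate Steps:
C(c) = 56 (C(c) = -48 + 8*13 = -48 + 104 = 56)
((3 - 2*(0 + 4)/(-1 + 0)) - 449)*(C(23) - 66) = ((3 - 2*(0 + 4)/(-1 + 0)) - 449)*(56 - 66) = ((3 - 8/(-1)) - 449)*(-10) = ((3 - 8*(-1)) - 449)*(-10) = ((3 - 2*(-4)) - 449)*(-10) = ((3 + 8) - 449)*(-10) = (11 - 449)*(-10) = -438*(-10) = 4380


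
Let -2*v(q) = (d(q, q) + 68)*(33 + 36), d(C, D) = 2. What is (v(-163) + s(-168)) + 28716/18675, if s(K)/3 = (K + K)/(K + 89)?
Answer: -1180605637/491775 ≈ -2400.7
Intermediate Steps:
v(q) = -2415 (v(q) = -(2 + 68)*(33 + 36)/2 = -35*69 = -½*4830 = -2415)
s(K) = 6*K/(89 + K) (s(K) = 3*((K + K)/(K + 89)) = 3*((2*K)/(89 + K)) = 3*(2*K/(89 + K)) = 6*K/(89 + K))
(v(-163) + s(-168)) + 28716/18675 = (-2415 + 6*(-168)/(89 - 168)) + 28716/18675 = (-2415 + 6*(-168)/(-79)) + 28716*(1/18675) = (-2415 + 6*(-168)*(-1/79)) + 9572/6225 = (-2415 + 1008/79) + 9572/6225 = -189777/79 + 9572/6225 = -1180605637/491775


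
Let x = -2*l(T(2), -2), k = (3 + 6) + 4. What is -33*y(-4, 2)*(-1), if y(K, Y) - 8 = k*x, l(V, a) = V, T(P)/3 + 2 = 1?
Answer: 2838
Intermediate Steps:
T(P) = -3 (T(P) = -6 + 3*1 = -6 + 3 = -3)
k = 13 (k = 9 + 4 = 13)
x = 6 (x = -2*(-3) = 6)
y(K, Y) = 86 (y(K, Y) = 8 + 13*6 = 8 + 78 = 86)
-33*y(-4, 2)*(-1) = -33*86*(-1) = -2838*(-1) = 2838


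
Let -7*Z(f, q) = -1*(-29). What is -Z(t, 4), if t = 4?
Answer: 29/7 ≈ 4.1429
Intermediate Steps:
Z(f, q) = -29/7 (Z(f, q) = -(-1)*(-29)/7 = -1/7*29 = -29/7)
-Z(t, 4) = -1*(-29/7) = 29/7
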